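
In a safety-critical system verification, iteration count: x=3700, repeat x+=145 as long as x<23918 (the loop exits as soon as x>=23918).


Step 1: x goes from 3700 toward 23918 by 145; the body runs while x<23918, so iterations = ceil((bound-start)/step)
Step 2: Distance=20218
Step 3: ceil(20218/145)=140

140


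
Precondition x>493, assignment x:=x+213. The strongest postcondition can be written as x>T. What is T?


Formula: sp(P, x:=E) = exists old_x. (x = E[old_x/x]) AND P[old_x/x] (old_x is the value of x before the assignment; eliminate old_x by solving x = E[old_x/x] for old_x)
Step 1: Precondition P: x>493, i.e. old_x > 493
Step 2: Assignment gives x = old_x + 213, so old_x = x - 213
Step 3: Substitute into P: x - 213 > 493
Step 4: Simplify: x > 493+213 = 706

706


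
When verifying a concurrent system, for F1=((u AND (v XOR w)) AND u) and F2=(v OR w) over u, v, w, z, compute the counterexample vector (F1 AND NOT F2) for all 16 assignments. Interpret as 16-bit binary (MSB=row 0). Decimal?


F1 = ((u AND (v XOR w)) AND u)
F2 = (v OR w)
Counterexample to F1=>F2 is where F1=1 and F2=0.
Evaluate each row (bits = u,v,w,z, MSB first):
  row 0 [0000]: F1=0 F2=0 -> F1&~F2 -> 0
  row 1 [0001]: F1=0 F2=0 -> F1&~F2 -> 0
  row 2 [0010]: F1=0 F2=1 -> F1&~F2 -> 0
  row 3 [0011]: F1=0 F2=1 -> F1&~F2 -> 0
  row 4 [0100]: F1=0 F2=1 -> F1&~F2 -> 0
  row 5 [0101]: F1=0 F2=1 -> F1&~F2 -> 0
  row 6 [0110]: F1=0 F2=1 -> F1&~F2 -> 0
  row 7 [0111]: F1=0 F2=1 -> F1&~F2 -> 0
  row 8 [1000]: F1=0 F2=0 -> F1&~F2 -> 0
  row 9 [1001]: F1=0 F2=0 -> F1&~F2 -> 0
  row 10 [1010]: F1=1 F2=1 -> F1&~F2 -> 0
  row 11 [1011]: F1=1 F2=1 -> F1&~F2 -> 0
  row 12 [1100]: F1=1 F2=1 -> F1&~F2 -> 0
  row 13 [1101]: F1=1 F2=1 -> F1&~F2 -> 0
  row 14 [1110]: F1=0 F2=1 -> F1&~F2 -> 0
  row 15 [1111]: F1=0 F2=1 -> F1&~F2 -> 0
Full result column, 4 rows per line (u,v fixed per line; w,z runs 00..11 left to right):
  rows 0-3 [u,v=00]: 0000  = hex 0
  rows 4-7 [u,v=01]: 0000  = hex 0
  rows 8-11 [u,v=10]: 0000  = hex 0
  rows 12-15 [u,v=11]: 0000  = hex 0
Counterexample vector (row 0 .. row 15) = 0000000000000000
Output column grouped in 4s = 0000 0000 0000 0000 = 0x0000
Convert to decimal digit by digit (value = value*16 + digit):
  0 -> 0
  0*16 + 0 = 0
  0*16 + 0 = 0
  0*16 + 0 = 0
Decimal = 0

0


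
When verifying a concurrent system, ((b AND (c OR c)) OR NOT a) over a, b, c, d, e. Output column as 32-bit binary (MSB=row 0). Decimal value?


Formula: ((b AND (c OR c)) OR NOT a) over a, b, c, d, e (32 rows)
Evaluate each row (bits = a,b,c,d,e, MSB first):
  row 0 [00000]: ((0 AND (0 OR 0)) OR NOT 0) -> 1
  row 1 [00001]: ((0 AND (0 OR 0)) OR NOT 0) -> 1
  row 2 [00010]: ((0 AND (0 OR 0)) OR NOT 0) -> 1
  row 3 [00011]: ((0 AND (0 OR 0)) OR NOT 0) -> 1
  row 4 [00100]: ((0 AND (1 OR 1)) OR NOT 0) -> 1
  row 5 [00101]: ((0 AND (1 OR 1)) OR NOT 0) -> 1
  row 6 [00110]: ((0 AND (1 OR 1)) OR NOT 0) -> 1
  row 7 [00111]: ((0 AND (1 OR 1)) OR NOT 0) -> 1
  row 8 [01000]: ((1 AND (0 OR 0)) OR NOT 0) -> 1
  row 9 [01001]: ((1 AND (0 OR 0)) OR NOT 0) -> 1
  row 10 [01010]: ((1 AND (0 OR 0)) OR NOT 0) -> 1
  row 11 [01011]: ((1 AND (0 OR 0)) OR NOT 0) -> 1
  row 12 [01100]: ((1 AND (1 OR 1)) OR NOT 0) -> 1
  row 13 [01101]: ((1 AND (1 OR 1)) OR NOT 0) -> 1
  row 14 [01110]: ((1 AND (1 OR 1)) OR NOT 0) -> 1
  row 15 [01111]: ((1 AND (1 OR 1)) OR NOT 0) -> 1
  row 16 [10000]: ((0 AND (0 OR 0)) OR NOT 1) -> 0
  row 17 [10001]: ((0 AND (0 OR 0)) OR NOT 1) -> 0
  row 18 [10010]: ((0 AND (0 OR 0)) OR NOT 1) -> 0
  row 19 [10011]: ((0 AND (0 OR 0)) OR NOT 1) -> 0
  row 20 [10100]: ((0 AND (1 OR 1)) OR NOT 1) -> 0
  row 21 [10101]: ((0 AND (1 OR 1)) OR NOT 1) -> 0
  row 22 [10110]: ((0 AND (1 OR 1)) OR NOT 1) -> 0
  row 23 [10111]: ((0 AND (1 OR 1)) OR NOT 1) -> 0
  row 24 [11000]: ((1 AND (0 OR 0)) OR NOT 1) -> 0
  row 25 [11001]: ((1 AND (0 OR 0)) OR NOT 1) -> 0
  row 26 [11010]: ((1 AND (0 OR 0)) OR NOT 1) -> 0
  row 27 [11011]: ((1 AND (0 OR 0)) OR NOT 1) -> 0
  row 28 [11100]: ((1 AND (1 OR 1)) OR NOT 1) -> 1
  row 29 [11101]: ((1 AND (1 OR 1)) OR NOT 1) -> 1
  row 30 [11110]: ((1 AND (1 OR 1)) OR NOT 1) -> 1
  row 31 [11111]: ((1 AND (1 OR 1)) OR NOT 1) -> 1
Full result column, 4 rows per line (a,b,c fixed per line; d,e runs 00..11 left to right):
  rows 0-3 [a,b,c=000]: 1111  = hex F
  rows 4-7 [a,b,c=001]: 1111  = hex F
  rows 8-11 [a,b,c=010]: 1111  = hex F
  rows 12-15 [a,b,c=011]: 1111  = hex F
  rows 16-19 [a,b,c=100]: 0000  = hex 0
  rows 20-23 [a,b,c=101]: 0000  = hex 0
  rows 24-27 [a,b,c=110]: 0000  = hex 0
  rows 28-31 [a,b,c=111]: 1111  = hex F
Output column (row 0 .. row 31) = 11111111111111110000000000001111
Output column grouped in 4s = 1111 1111 1111 1111 0000 0000 0000 1111 = 0xFFFF000F
Convert to decimal digit by digit (value = value*16 + digit):
  F -> 15
  15*16 + 15 (F) = 255
  255*16 + 15 (F) = 4095
  4095*16 + 15 (F) = 65535
  65535*16 + 0 = 1048560
  1048560*16 + 0 = 16776960
  16776960*16 + 0 = 268431360
  268431360*16 + 15 (F) = 4294901775
Decimal = 4294901775

4294901775


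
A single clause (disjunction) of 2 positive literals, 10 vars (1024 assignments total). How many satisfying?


Step 1: Total=2^10=1024
Step 2: Unsat when all 2 false: 2^8=256
Step 3: Sat=1024-256=768

768


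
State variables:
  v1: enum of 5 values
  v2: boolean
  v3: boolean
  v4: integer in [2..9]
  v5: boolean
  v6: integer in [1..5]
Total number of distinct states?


State space = product of domain sizes of all variables.
Domain sizes:
  v1 (enum of 5 values): 5
  v2 (boolean): 2
  v3 (boolean): 2
  v4 (integer in [2..9]): 8
  v5 (boolean): 2
  v6 (integer in [1..5]): 5
Product = 5 * 2 * 2 * 8 * 2 * 5 = 1600

1600


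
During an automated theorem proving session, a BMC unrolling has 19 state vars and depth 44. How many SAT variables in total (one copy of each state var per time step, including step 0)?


BMC unrolls to depth k, creating one copy of each state var for steps 0..k.
Step count = 44 + 1 = 45 (steps 0 through 44)
Vars per step = 19
Total = 19 * 45 = 855

855


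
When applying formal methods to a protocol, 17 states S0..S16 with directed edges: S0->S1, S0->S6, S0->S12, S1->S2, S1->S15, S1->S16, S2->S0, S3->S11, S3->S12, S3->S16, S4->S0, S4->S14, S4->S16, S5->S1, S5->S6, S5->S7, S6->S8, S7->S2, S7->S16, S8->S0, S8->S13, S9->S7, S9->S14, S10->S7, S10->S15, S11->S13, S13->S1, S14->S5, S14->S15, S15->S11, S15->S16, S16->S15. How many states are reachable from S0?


BFS from S0:
  layer 0: {S0}
  layer 1: {S1, S6, S12}
  layer 2: {S2, S8, S15, S16}
  layer 3: {S11, S13}
Reachable set: {S0, S1, S2, S6, S8, S11, S12, S13, S15, S16}
Count = 10

10


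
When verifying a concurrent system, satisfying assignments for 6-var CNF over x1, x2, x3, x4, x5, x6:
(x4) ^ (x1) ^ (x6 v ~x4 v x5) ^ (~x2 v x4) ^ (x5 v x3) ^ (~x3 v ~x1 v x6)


CNF with 6 clauses over 6 vars (64 assignments).
An assignment satisfies CNF iff every clause has >=1 true literal.
Check each row (bits = x1,x2,x3,x4,x5,x6; clause T/F shown):
  row 0 [000000]: clauses=FFTTFT -> 0
  row 1 [000001]: clauses=FFTTFT -> 0
  row 2 [000010]: clauses=FFTTTT -> 0
  row 3 [000011]: clauses=FFTTTT -> 0
  row 4 [000100]: clauses=TFFTFT -> 0
  (every remaining row is evaluated the same way; all 64 results are listed next)
Full result column, 8 rows per line (x1,x2,x3 fixed per line; x4,x5,x6 runs 000..111 left to right):
  rows 0-7 [x1,x2,x3=000]: 00000000  (ones: 0)
  rows 8-15 [x1,x2,x3=001]: 00000000  (ones: 0)
  rows 16-23 [x1,x2,x3=010]: 00000000  (ones: 0)
  rows 24-31 [x1,x2,x3=011]: 00000000  (ones: 0)
  rows 32-39 [x1,x2,x3=100]: 00000011  (ones: 2)
  rows 40-47 [x1,x2,x3=101]: 00000101  (ones: 2)
  rows 48-55 [x1,x2,x3=110]: 00000011  (ones: 2)
  rows 56-63 [x1,x2,x3=111]: 00000101  (ones: 2)
Satisfying assignments = 0+0+0+0+2+2+2+2 = 8

8


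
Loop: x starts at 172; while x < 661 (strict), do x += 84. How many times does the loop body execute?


Step 1: x goes from 172 toward 661 by 84; the body runs while x<661, so iterations = ceil((bound-start)/step)
Step 2: Distance=489
Step 3: ceil(489/84)=6

6


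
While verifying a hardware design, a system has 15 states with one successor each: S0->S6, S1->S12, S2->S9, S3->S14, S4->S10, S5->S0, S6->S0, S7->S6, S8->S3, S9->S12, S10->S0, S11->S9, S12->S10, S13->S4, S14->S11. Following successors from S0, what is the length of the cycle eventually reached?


Trace from S0 until a state repeats:
  S0 -> S6 -> S0
S0 first seen at step 0, revisited at step 2.
Cycle length = 2 - 0 = 2

2


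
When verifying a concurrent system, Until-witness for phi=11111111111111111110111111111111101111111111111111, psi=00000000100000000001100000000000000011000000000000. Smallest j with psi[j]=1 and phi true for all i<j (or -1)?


(phi U psi) at 0: need smallest j with psi[j]=1 and phi[i]=1 for all i in [0,j).
Scan from step 0:
  step 0: phi=1, psi=0 -> continue
  step 1: phi=1, psi=0 -> continue
  step 2: phi=1, psi=0 -> continue
  step 3: phi=1, psi=0 -> continue
  step 8: psi=1 and phi held for [0,8) -> witness found
Witness step = 8

8


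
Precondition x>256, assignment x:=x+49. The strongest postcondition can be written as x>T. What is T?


Formula: sp(P, x:=E) = exists old_x. (x = E[old_x/x]) AND P[old_x/x] (old_x is the value of x before the assignment; eliminate old_x by solving x = E[old_x/x] for old_x)
Step 1: Precondition P: x>256, i.e. old_x > 256
Step 2: Assignment gives x = old_x + 49, so old_x = x - 49
Step 3: Substitute into P: x - 49 > 256
Step 4: Simplify: x > 256+49 = 305

305


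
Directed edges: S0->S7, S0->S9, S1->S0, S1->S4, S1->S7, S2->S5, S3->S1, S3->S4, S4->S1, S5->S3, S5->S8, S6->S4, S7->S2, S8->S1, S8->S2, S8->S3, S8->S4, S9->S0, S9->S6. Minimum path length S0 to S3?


BFS layer-by-layer from S0:
  dist 0: {S0}
  dist 1: {S7, S9}
  dist 2: {S2, S6}
  dist 3: {S4, S5}
  dist 4: {S1, S3, S8}
  -> S3 reached at distance 4
Shortest path length = 4

4


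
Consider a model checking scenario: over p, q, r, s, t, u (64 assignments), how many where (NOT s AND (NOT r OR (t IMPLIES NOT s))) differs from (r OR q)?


F1 = (NOT s AND (NOT r OR (t IMPLIES NOT s)))
F2 = (r OR q)
Evaluate both on each of 64 rows (bits = p,q,r,s,t,u):
  row 0 [000000]: F1=1 F2=0 (differ) -> 1
  row 1 [000001]: F1=1 F2=0 (differ) -> 1
  row 2 [000010]: F1=1 F2=0 (differ) -> 1
  row 3 [000011]: F1=1 F2=0 (differ) -> 1
  row 4 [000100]: F1=0 F2=0 -> 0
  (every remaining row is evaluated the same way; all 64 results are listed next)
Full result column, 8 rows per line (p,q,r fixed per line; s,t,u runs 000..111 left to right):
  rows 0-7 [p,q,r=000]: 11110000  (ones: 4)
  rows 8-15 [p,q,r=001]: 00001111  (ones: 4)
  rows 16-23 [p,q,r=010]: 00001111  (ones: 4)
  rows 24-31 [p,q,r=011]: 00001111  (ones: 4)
  rows 32-39 [p,q,r=100]: 11110000  (ones: 4)
  rows 40-47 [p,q,r=101]: 00001111  (ones: 4)
  rows 48-55 [p,q,r=110]: 00001111  (ones: 4)
  rows 56-63 [p,q,r=111]: 00001111  (ones: 4)
Disagreements = 4+4+4+4+4+4+4+4 = 32

32


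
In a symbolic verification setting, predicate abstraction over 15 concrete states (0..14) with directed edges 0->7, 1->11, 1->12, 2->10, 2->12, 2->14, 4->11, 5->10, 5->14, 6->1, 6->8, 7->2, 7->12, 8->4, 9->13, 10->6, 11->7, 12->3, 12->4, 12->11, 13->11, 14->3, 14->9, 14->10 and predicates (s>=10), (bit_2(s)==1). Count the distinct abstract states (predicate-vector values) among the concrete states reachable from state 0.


BFS from 0:
Concrete reachable: {0, 1, 2, 3, 4, 6, 7, 8, 9, 10, 11, 12, 13, 14}
Abstract via predicates (s>=10), (bit_2(s)==1):
  (0,0) <- {0, 1, 2, 3, 8, 9}
  (0,1) <- {4, 6, 7}
  (1,0) <- {10, 11}
  (1,1) <- {12, 13, 14}
Distinct abstract states = 4

4


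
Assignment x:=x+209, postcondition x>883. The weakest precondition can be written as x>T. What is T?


Formula: wp(x:=E, P) = P[E/x] (substitute E for x in postcondition)
Step 1: Postcondition: x>883
Step 2: Substitute x+209 for x: x+209>883
Step 3: Solve for x: x > 883-209 = 674

674


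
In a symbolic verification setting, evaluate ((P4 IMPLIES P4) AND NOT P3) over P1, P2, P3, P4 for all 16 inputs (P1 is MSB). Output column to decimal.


Formula: ((P4 IMPLIES P4) AND NOT P3) over P1, P2, P3, P4 (16 rows)
Evaluate each row (bits = P1,P2,P3,P4, MSB first):
  row 0 [0000]: ((0 IMPLIES 0) AND NOT 0) -> 1
  row 1 [0001]: ((1 IMPLIES 1) AND NOT 0) -> 1
  row 2 [0010]: ((0 IMPLIES 0) AND NOT 1) -> 0
  row 3 [0011]: ((1 IMPLIES 1) AND NOT 1) -> 0
  row 4 [0100]: ((0 IMPLIES 0) AND NOT 0) -> 1
  row 5 [0101]: ((1 IMPLIES 1) AND NOT 0) -> 1
  row 6 [0110]: ((0 IMPLIES 0) AND NOT 1) -> 0
  row 7 [0111]: ((1 IMPLIES 1) AND NOT 1) -> 0
  row 8 [1000]: ((0 IMPLIES 0) AND NOT 0) -> 1
  row 9 [1001]: ((1 IMPLIES 1) AND NOT 0) -> 1
  row 10 [1010]: ((0 IMPLIES 0) AND NOT 1) -> 0
  row 11 [1011]: ((1 IMPLIES 1) AND NOT 1) -> 0
  row 12 [1100]: ((0 IMPLIES 0) AND NOT 0) -> 1
  row 13 [1101]: ((1 IMPLIES 1) AND NOT 0) -> 1
  row 14 [1110]: ((0 IMPLIES 0) AND NOT 1) -> 0
  row 15 [1111]: ((1 IMPLIES 1) AND NOT 1) -> 0
Full result column, 4 rows per line (P1,P2 fixed per line; P3,P4 runs 00..11 left to right):
  rows 0-3 [P1,P2=00]: 1100  = hex C
  rows 4-7 [P1,P2=01]: 1100  = hex C
  rows 8-11 [P1,P2=10]: 1100  = hex C
  rows 12-15 [P1,P2=11]: 1100  = hex C
Output column (row 0 .. row 15) = 1100110011001100
Output column grouped in 4s = 1100 1100 1100 1100 = 0xCCCC
Convert to decimal digit by digit (value = value*16 + digit):
  C -> 12
  12*16 + 12 (C) = 204
  204*16 + 12 (C) = 3276
  3276*16 + 12 (C) = 52428
Decimal = 52428

52428


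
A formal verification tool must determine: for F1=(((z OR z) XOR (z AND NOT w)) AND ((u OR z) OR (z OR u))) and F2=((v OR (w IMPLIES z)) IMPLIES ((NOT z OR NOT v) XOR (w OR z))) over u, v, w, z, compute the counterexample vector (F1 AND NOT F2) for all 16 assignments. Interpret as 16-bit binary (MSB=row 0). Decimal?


F1 = (((z OR z) XOR (z AND NOT w)) AND ((u OR z) OR (z OR u)))
F2 = ((v OR (w IMPLIES z)) IMPLIES ((NOT z OR NOT v) XOR (w OR z)))
Counterexample to F1=>F2 is where F1=1 and F2=0.
Evaluate each row (bits = u,v,w,z, MSB first):
  row 0 [0000]: F1=0 F2=1 -> F1&~F2 -> 0
  row 1 [0001]: F1=0 F2=0 -> F1&~F2 -> 0
  row 2 [0010]: F1=0 F2=1 -> F1&~F2 -> 0
  row 3 [0011]: F1=1 F2=0 -> F1&~F2 -> 1
  row 4 [0100]: F1=0 F2=1 -> F1&~F2 -> 0
  row 5 [0101]: F1=0 F2=1 -> F1&~F2 -> 0
  row 6 [0110]: F1=0 F2=0 -> F1&~F2 -> 0
  row 7 [0111]: F1=1 F2=1 -> F1&~F2 -> 0
  row 8 [1000]: F1=0 F2=1 -> F1&~F2 -> 0
  row 9 [1001]: F1=0 F2=0 -> F1&~F2 -> 0
  row 10 [1010]: F1=0 F2=1 -> F1&~F2 -> 0
  row 11 [1011]: F1=1 F2=0 -> F1&~F2 -> 1
  row 12 [1100]: F1=0 F2=1 -> F1&~F2 -> 0
  row 13 [1101]: F1=0 F2=1 -> F1&~F2 -> 0
  row 14 [1110]: F1=0 F2=0 -> F1&~F2 -> 0
  row 15 [1111]: F1=1 F2=1 -> F1&~F2 -> 0
Full result column, 4 rows per line (u,v fixed per line; w,z runs 00..11 left to right):
  rows 0-3 [u,v=00]: 0001  = hex 1
  rows 4-7 [u,v=01]: 0000  = hex 0
  rows 8-11 [u,v=10]: 0001  = hex 1
  rows 12-15 [u,v=11]: 0000  = hex 0
Counterexample vector (row 0 .. row 15) = 0001000000010000
Output column grouped in 4s = 0001 0000 0001 0000 = 0x1010
Convert to decimal digit by digit (value = value*16 + digit):
  1 -> 1
  1*16 + 0 = 16
  16*16 + 1 = 257
  257*16 + 0 = 4112
Decimal = 4112

4112


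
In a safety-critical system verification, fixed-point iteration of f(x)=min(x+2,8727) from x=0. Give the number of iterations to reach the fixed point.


Step 1: x=0, cap=8727, increment=2
Step 2: x grows by 2 each step until capped at 8727; fixed point is x=8727
Step 3: iterations = ceil(8727/2) = 4364

4364


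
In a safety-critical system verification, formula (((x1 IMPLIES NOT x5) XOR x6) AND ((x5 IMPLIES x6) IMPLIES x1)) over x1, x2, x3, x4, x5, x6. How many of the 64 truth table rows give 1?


Formula: (((x1 IMPLIES NOT x5) XOR x6) AND ((x5 IMPLIES x6) IMPLIES x1)) over 6 vars (64 rows)
Evaluate each row (x1, x2, x3, x4, x5, x6 as bits, MSB first):
  row 0 [000000]: (((0 IMPLIES NOT 0) XOR 0) AND ((0 IMPLIES 0) IMPLIES 0)) -> 0
  row 1 [000001]: (((0 IMPLIES NOT 0) XOR 1) AND ((0 IMPLIES 1) IMPLIES 0)) -> 0
  row 2 [000010]: (((0 IMPLIES NOT 1) XOR 0) AND ((1 IMPLIES 0) IMPLIES 0)) -> 1
  row 3 [000011]: (((0 IMPLIES NOT 1) XOR 1) AND ((1 IMPLIES 1) IMPLIES 0)) -> 0
  row 4 [000100]: (((0 IMPLIES NOT 0) XOR 0) AND ((0 IMPLIES 0) IMPLIES 0)) -> 0
  (every remaining row is evaluated the same way; all 64 results are listed next)
Full result column, 8 rows per line (x1,x2,x3 fixed per line; x4,x5,x6 runs 000..111 left to right):
  rows 0-7 [x1,x2,x3=000]: 00100010  (ones: 2)
  rows 8-15 [x1,x2,x3=001]: 00100010  (ones: 2)
  rows 16-23 [x1,x2,x3=010]: 00100010  (ones: 2)
  rows 24-31 [x1,x2,x3=011]: 00100010  (ones: 2)
  rows 32-39 [x1,x2,x3=100]: 10011001  (ones: 4)
  rows 40-47 [x1,x2,x3=101]: 10011001  (ones: 4)
  rows 48-55 [x1,x2,x3=110]: 10011001  (ones: 4)
  rows 56-63 [x1,x2,x3=111]: 10011001  (ones: 4)
Count of 1-rows = 2+2+2+2+4+4+4+4 = 24

24


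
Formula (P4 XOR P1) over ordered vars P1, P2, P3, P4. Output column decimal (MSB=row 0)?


Formula: (P4 XOR P1) over P1, P2, P3, P4 (16 rows)
Evaluate each row (bits = P1,P2,P3,P4, MSB first):
  row 0 [0000]: (0 XOR 0) -> 0
  row 1 [0001]: (1 XOR 0) -> 1
  row 2 [0010]: (0 XOR 0) -> 0
  row 3 [0011]: (1 XOR 0) -> 1
  row 4 [0100]: (0 XOR 0) -> 0
  row 5 [0101]: (1 XOR 0) -> 1
  row 6 [0110]: (0 XOR 0) -> 0
  row 7 [0111]: (1 XOR 0) -> 1
  row 8 [1000]: (0 XOR 1) -> 1
  row 9 [1001]: (1 XOR 1) -> 0
  row 10 [1010]: (0 XOR 1) -> 1
  row 11 [1011]: (1 XOR 1) -> 0
  row 12 [1100]: (0 XOR 1) -> 1
  row 13 [1101]: (1 XOR 1) -> 0
  row 14 [1110]: (0 XOR 1) -> 1
  row 15 [1111]: (1 XOR 1) -> 0
Full result column, 4 rows per line (P1,P2 fixed per line; P3,P4 runs 00..11 left to right):
  rows 0-3 [P1,P2=00]: 0101  = hex 5
  rows 4-7 [P1,P2=01]: 0101  = hex 5
  rows 8-11 [P1,P2=10]: 1010  = hex A
  rows 12-15 [P1,P2=11]: 1010  = hex A
Output column (row 0 .. row 15) = 0101010110101010
Output column grouped in 4s = 0101 0101 1010 1010 = 0x55AA
Convert to decimal digit by digit (value = value*16 + digit):
  5 -> 5
  5*16 + 5 = 85
  85*16 + 10 (A) = 1370
  1370*16 + 10 (A) = 21930
Decimal = 21930

21930


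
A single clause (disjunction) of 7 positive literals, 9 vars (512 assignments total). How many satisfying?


Step 1: Total=2^9=512
Step 2: Unsat when all 7 false: 2^2=4
Step 3: Sat=512-4=508

508


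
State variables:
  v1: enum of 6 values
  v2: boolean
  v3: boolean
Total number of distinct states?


State space = product of domain sizes of all variables.
Domain sizes:
  v1 (enum of 6 values): 6
  v2 (boolean): 2
  v3 (boolean): 2
Product = 6 * 2 * 2 = 24

24


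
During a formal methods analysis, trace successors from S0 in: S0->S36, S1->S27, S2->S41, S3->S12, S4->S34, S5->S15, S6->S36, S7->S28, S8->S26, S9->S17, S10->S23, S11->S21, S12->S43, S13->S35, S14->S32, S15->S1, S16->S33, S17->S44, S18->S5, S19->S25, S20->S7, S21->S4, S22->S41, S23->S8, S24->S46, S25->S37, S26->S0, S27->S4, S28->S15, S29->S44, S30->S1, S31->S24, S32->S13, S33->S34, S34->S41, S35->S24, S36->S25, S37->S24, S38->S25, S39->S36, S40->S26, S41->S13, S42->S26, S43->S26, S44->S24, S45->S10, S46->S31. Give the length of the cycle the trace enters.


Trace from S0 until a state repeats:
  S0 -> S36 -> S25 -> S37 -> S24 -> S46 -> S31 -> S24
S24 first seen at step 4, revisited at step 7.
Cycle length = 7 - 4 = 3

3


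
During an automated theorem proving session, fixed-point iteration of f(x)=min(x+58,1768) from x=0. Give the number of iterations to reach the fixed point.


Step 1: x=0, cap=1768, increment=58
Step 2: x grows by 58 each step until capped at 1768; fixed point is x=1768
Step 3: iterations = ceil(1768/58) = 31

31


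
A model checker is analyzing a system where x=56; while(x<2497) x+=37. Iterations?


Step 1: x goes from 56 toward 2497 by 37; the body runs while x<2497, so iterations = ceil((bound-start)/step)
Step 2: Distance=2441
Step 3: ceil(2441/37)=66

66


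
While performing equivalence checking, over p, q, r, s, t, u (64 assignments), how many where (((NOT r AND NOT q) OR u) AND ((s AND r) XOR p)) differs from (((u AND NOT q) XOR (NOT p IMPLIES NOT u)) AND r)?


F1 = (((NOT r AND NOT q) OR u) AND ((s AND r) XOR p))
F2 = (((u AND NOT q) XOR (NOT p IMPLIES NOT u)) AND r)
Evaluate both on each of 64 rows (bits = p,q,r,s,t,u):
  row 0 [000000]: F1=0 F2=0 -> 0
  row 1 [000001]: F1=0 F2=0 -> 0
  row 2 [000010]: F1=0 F2=0 -> 0
  row 3 [000011]: F1=0 F2=0 -> 0
  row 4 [000100]: F1=0 F2=0 -> 0
  (every remaining row is evaluated the same way; all 64 results are listed next)
Full result column, 8 rows per line (p,q,r fixed per line; s,t,u runs 000..111 left to right):
  rows 0-7 [p,q,r=000]: 00000000  (ones: 0)
  rows 8-15 [p,q,r=001]: 11111010  (ones: 6)
  rows 16-23 [p,q,r=010]: 00000000  (ones: 0)
  rows 24-31 [p,q,r=011]: 10101111  (ones: 6)
  rows 32-39 [p,q,r=100]: 11111111  (ones: 8)
  rows 40-47 [p,q,r=101]: 11111010  (ones: 6)
  rows 48-55 [p,q,r=110]: 01010101  (ones: 4)
  rows 56-63 [p,q,r=111]: 10101111  (ones: 6)
Disagreements = 0+6+0+6+8+6+4+6 = 36

36


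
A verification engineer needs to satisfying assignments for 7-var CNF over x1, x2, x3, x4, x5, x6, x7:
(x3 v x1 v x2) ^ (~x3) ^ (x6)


CNF with 3 clauses over 7 vars (128 assignments).
An assignment satisfies CNF iff every clause has >=1 true literal.
Check each row (bits = x1,x2,x3,x4,x5,x6,x7; clause T/F shown):
  row 0 [0000000]: clauses=FTF -> 0
  row 1 [0000001]: clauses=FTF -> 0
  row 2 [0000010]: clauses=FTT -> 0
  row 3 [0000011]: clauses=FTT -> 0
  row 4 [0000100]: clauses=FTF -> 0
  (every remaining row is evaluated the same way; all 128 results are listed next)
Full result column, 8 rows per line (x1,x2,x3,x4 fixed per line; x5,x6,x7 runs 000..111 left to right):
  rows 0-7 [x1,x2,x3,x4=0000]: 00000000  (ones: 0)
  rows 8-15 [x1,x2,x3,x4=0001]: 00000000  (ones: 0)
  rows 16-23 [x1,x2,x3,x4=0010]: 00000000  (ones: 0)
  rows 24-31 [x1,x2,x3,x4=0011]: 00000000  (ones: 0)
  rows 32-39 [x1,x2,x3,x4=0100]: 00110011  (ones: 4)
  rows 40-47 [x1,x2,x3,x4=0101]: 00110011  (ones: 4)
  rows 48-55 [x1,x2,x3,x4=0110]: 00000000  (ones: 0)
  rows 56-63 [x1,x2,x3,x4=0111]: 00000000  (ones: 0)
  rows 64-71 [x1,x2,x3,x4=1000]: 00110011  (ones: 4)
  rows 72-79 [x1,x2,x3,x4=1001]: 00110011  (ones: 4)
  rows 80-87 [x1,x2,x3,x4=1010]: 00000000  (ones: 0)
  rows 88-95 [x1,x2,x3,x4=1011]: 00000000  (ones: 0)
  rows 96-103 [x1,x2,x3,x4=1100]: 00110011  (ones: 4)
  rows 104-111 [x1,x2,x3,x4=1101]: 00110011  (ones: 4)
  rows 112-119 [x1,x2,x3,x4=1110]: 00000000  (ones: 0)
  rows 120-127 [x1,x2,x3,x4=1111]: 00000000  (ones: 0)
Satisfying assignments = 0+0+0+0+4+4+0+0+4+4+0+0+4+4+0+0 = 24

24


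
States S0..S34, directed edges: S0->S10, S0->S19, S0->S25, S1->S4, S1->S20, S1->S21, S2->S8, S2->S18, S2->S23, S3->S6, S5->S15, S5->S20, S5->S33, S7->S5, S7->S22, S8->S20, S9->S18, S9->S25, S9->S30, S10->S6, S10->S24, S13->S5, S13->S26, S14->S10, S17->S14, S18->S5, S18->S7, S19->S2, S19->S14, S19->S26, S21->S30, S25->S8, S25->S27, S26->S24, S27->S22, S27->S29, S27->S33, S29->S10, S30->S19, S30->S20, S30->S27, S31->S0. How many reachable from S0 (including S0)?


BFS from S0:
  layer 0: {S0}
  layer 1: {S10, S19, S25}
  layer 2: {S2, S6, S8, S14, S24, S26, S27}
  layer 3: {S18, S20, S22, S23, S29, S33}
  layer 4: {S5, S7}
  layer 5: {S15}
Reachable set: {S0, S2, S5, S6, S7, S8, S10, S14, S15, S18, S19, S20, S22, S23, S24, S25, S26, S27, S29, S33}
Count = 20

20


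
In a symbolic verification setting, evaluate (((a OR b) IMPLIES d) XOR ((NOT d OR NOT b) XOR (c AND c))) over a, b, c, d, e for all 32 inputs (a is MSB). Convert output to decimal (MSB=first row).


Formula: (((a OR b) IMPLIES d) XOR ((NOT d OR NOT b) XOR (c AND c))) over a, b, c, d, e (32 rows)
Evaluate each row (bits = a,b,c,d,e, MSB first):
  row 0 [00000]: (((0 OR 0) IMPLIES 0) XOR ((NOT 0 OR NOT 0) XOR (0 AND 0))) -> 0
  row 1 [00001]: (((0 OR 0) IMPLIES 0) XOR ((NOT 0 OR NOT 0) XOR (0 AND 0))) -> 0
  row 2 [00010]: (((0 OR 0) IMPLIES 1) XOR ((NOT 1 OR NOT 0) XOR (0 AND 0))) -> 0
  row 3 [00011]: (((0 OR 0) IMPLIES 1) XOR ((NOT 1 OR NOT 0) XOR (0 AND 0))) -> 0
  row 4 [00100]: (((0 OR 0) IMPLIES 0) XOR ((NOT 0 OR NOT 0) XOR (1 AND 1))) -> 1
  row 5 [00101]: (((0 OR 0) IMPLIES 0) XOR ((NOT 0 OR NOT 0) XOR (1 AND 1))) -> 1
  row 6 [00110]: (((0 OR 0) IMPLIES 1) XOR ((NOT 1 OR NOT 0) XOR (1 AND 1))) -> 1
  row 7 [00111]: (((0 OR 0) IMPLIES 1) XOR ((NOT 1 OR NOT 0) XOR (1 AND 1))) -> 1
  row 8 [01000]: (((0 OR 1) IMPLIES 0) XOR ((NOT 0 OR NOT 1) XOR (0 AND 0))) -> 1
  row 9 [01001]: (((0 OR 1) IMPLIES 0) XOR ((NOT 0 OR NOT 1) XOR (0 AND 0))) -> 1
  row 10 [01010]: (((0 OR 1) IMPLIES 1) XOR ((NOT 1 OR NOT 1) XOR (0 AND 0))) -> 1
  row 11 [01011]: (((0 OR 1) IMPLIES 1) XOR ((NOT 1 OR NOT 1) XOR (0 AND 0))) -> 1
  row 12 [01100]: (((0 OR 1) IMPLIES 0) XOR ((NOT 0 OR NOT 1) XOR (1 AND 1))) -> 0
  row 13 [01101]: (((0 OR 1) IMPLIES 0) XOR ((NOT 0 OR NOT 1) XOR (1 AND 1))) -> 0
  row 14 [01110]: (((0 OR 1) IMPLIES 1) XOR ((NOT 1 OR NOT 1) XOR (1 AND 1))) -> 0
  row 15 [01111]: (((0 OR 1) IMPLIES 1) XOR ((NOT 1 OR NOT 1) XOR (1 AND 1))) -> 0
  row 16 [10000]: (((1 OR 0) IMPLIES 0) XOR ((NOT 0 OR NOT 0) XOR (0 AND 0))) -> 1
  row 17 [10001]: (((1 OR 0) IMPLIES 0) XOR ((NOT 0 OR NOT 0) XOR (0 AND 0))) -> 1
  row 18 [10010]: (((1 OR 0) IMPLIES 1) XOR ((NOT 1 OR NOT 0) XOR (0 AND 0))) -> 0
  row 19 [10011]: (((1 OR 0) IMPLIES 1) XOR ((NOT 1 OR NOT 0) XOR (0 AND 0))) -> 0
  row 20 [10100]: (((1 OR 0) IMPLIES 0) XOR ((NOT 0 OR NOT 0) XOR (1 AND 1))) -> 0
  row 21 [10101]: (((1 OR 0) IMPLIES 0) XOR ((NOT 0 OR NOT 0) XOR (1 AND 1))) -> 0
  row 22 [10110]: (((1 OR 0) IMPLIES 1) XOR ((NOT 1 OR NOT 0) XOR (1 AND 1))) -> 1
  row 23 [10111]: (((1 OR 0) IMPLIES 1) XOR ((NOT 1 OR NOT 0) XOR (1 AND 1))) -> 1
  row 24 [11000]: (((1 OR 1) IMPLIES 0) XOR ((NOT 0 OR NOT 1) XOR (0 AND 0))) -> 1
  row 25 [11001]: (((1 OR 1) IMPLIES 0) XOR ((NOT 0 OR NOT 1) XOR (0 AND 0))) -> 1
  row 26 [11010]: (((1 OR 1) IMPLIES 1) XOR ((NOT 1 OR NOT 1) XOR (0 AND 0))) -> 1
  row 27 [11011]: (((1 OR 1) IMPLIES 1) XOR ((NOT 1 OR NOT 1) XOR (0 AND 0))) -> 1
  row 28 [11100]: (((1 OR 1) IMPLIES 0) XOR ((NOT 0 OR NOT 1) XOR (1 AND 1))) -> 0
  row 29 [11101]: (((1 OR 1) IMPLIES 0) XOR ((NOT 0 OR NOT 1) XOR (1 AND 1))) -> 0
  row 30 [11110]: (((1 OR 1) IMPLIES 1) XOR ((NOT 1 OR NOT 1) XOR (1 AND 1))) -> 0
  row 31 [11111]: (((1 OR 1) IMPLIES 1) XOR ((NOT 1 OR NOT 1) XOR (1 AND 1))) -> 0
Full result column, 4 rows per line (a,b,c fixed per line; d,e runs 00..11 left to right):
  rows 0-3 [a,b,c=000]: 0000  = hex 0
  rows 4-7 [a,b,c=001]: 1111  = hex F
  rows 8-11 [a,b,c=010]: 1111  = hex F
  rows 12-15 [a,b,c=011]: 0000  = hex 0
  rows 16-19 [a,b,c=100]: 1100  = hex C
  rows 20-23 [a,b,c=101]: 0011  = hex 3
  rows 24-27 [a,b,c=110]: 1111  = hex F
  rows 28-31 [a,b,c=111]: 0000  = hex 0
Output column (row 0 .. row 31) = 00001111111100001100001111110000
Output column grouped in 4s = 0000 1111 1111 0000 1100 0011 1111 0000 = 0x0FF0C3F0
Convert to decimal digit by digit (value = value*16 + digit):
  0 -> 0
  0*16 + 15 (F) = 15
  15*16 + 15 (F) = 255
  255*16 + 0 = 4080
  4080*16 + 12 (C) = 65292
  65292*16 + 3 = 1044675
  1044675*16 + 15 (F) = 16714815
  16714815*16 + 0 = 267437040
Decimal = 267437040

267437040


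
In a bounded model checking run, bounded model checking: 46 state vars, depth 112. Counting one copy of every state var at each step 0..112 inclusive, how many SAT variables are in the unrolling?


BMC unrolls to depth k, creating one copy of each state var for steps 0..k.
Step count = 112 + 1 = 113 (steps 0 through 112)
Vars per step = 46
Total = 46 * 113 = 5198

5198


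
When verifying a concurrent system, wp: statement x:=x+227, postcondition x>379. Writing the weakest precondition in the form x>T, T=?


Formula: wp(x:=E, P) = P[E/x] (substitute E for x in postcondition)
Step 1: Postcondition: x>379
Step 2: Substitute x+227 for x: x+227>379
Step 3: Solve for x: x > 379-227 = 152

152


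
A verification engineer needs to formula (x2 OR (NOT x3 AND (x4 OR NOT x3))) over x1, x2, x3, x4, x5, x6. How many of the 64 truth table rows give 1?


Formula: (x2 OR (NOT x3 AND (x4 OR NOT x3))) over 6 vars (64 rows)
Evaluate each row (x1, x2, x3, x4, x5, x6 as bits, MSB first):
  row 0 [000000]: (0 OR (NOT 0 AND (0 OR NOT 0))) -> 1
  row 1 [000001]: (0 OR (NOT 0 AND (0 OR NOT 0))) -> 1
  row 2 [000010]: (0 OR (NOT 0 AND (0 OR NOT 0))) -> 1
  row 3 [000011]: (0 OR (NOT 0 AND (0 OR NOT 0))) -> 1
  row 4 [000100]: (0 OR (NOT 0 AND (1 OR NOT 0))) -> 1
  (every remaining row is evaluated the same way; all 64 results are listed next)
Full result column, 8 rows per line (x1,x2,x3 fixed per line; x4,x5,x6 runs 000..111 left to right):
  rows 0-7 [x1,x2,x3=000]: 11111111  (ones: 8)
  rows 8-15 [x1,x2,x3=001]: 00000000  (ones: 0)
  rows 16-23 [x1,x2,x3=010]: 11111111  (ones: 8)
  rows 24-31 [x1,x2,x3=011]: 11111111  (ones: 8)
  rows 32-39 [x1,x2,x3=100]: 11111111  (ones: 8)
  rows 40-47 [x1,x2,x3=101]: 00000000  (ones: 0)
  rows 48-55 [x1,x2,x3=110]: 11111111  (ones: 8)
  rows 56-63 [x1,x2,x3=111]: 11111111  (ones: 8)
Count of 1-rows = 8+0+8+8+8+0+8+8 = 48

48


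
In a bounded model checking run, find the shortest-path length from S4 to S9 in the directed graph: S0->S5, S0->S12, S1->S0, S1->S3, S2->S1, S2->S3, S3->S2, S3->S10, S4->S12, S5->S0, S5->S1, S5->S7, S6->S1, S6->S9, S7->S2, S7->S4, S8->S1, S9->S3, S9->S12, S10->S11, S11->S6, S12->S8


BFS layer-by-layer from S4:
  dist 0: {S4}
  dist 1: {S12}
  dist 2: {S8}
  dist 3: {S1}
  dist 4: {S0, S3}
  dist 5: {S2, S5, S10}
  dist 6: {S7, S11}
  dist 7: {S6}
  dist 8: {S9}
  -> S9 reached at distance 8
Shortest path length = 8

8


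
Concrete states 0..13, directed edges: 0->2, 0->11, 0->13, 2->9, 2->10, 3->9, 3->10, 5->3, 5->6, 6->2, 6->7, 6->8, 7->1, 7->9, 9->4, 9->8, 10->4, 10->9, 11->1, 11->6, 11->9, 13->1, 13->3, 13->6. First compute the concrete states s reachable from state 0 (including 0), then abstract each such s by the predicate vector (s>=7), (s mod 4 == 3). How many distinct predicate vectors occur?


BFS from 0:
Concrete reachable: {0, 1, 2, 3, 4, 6, 7, 8, 9, 10, 11, 13}
Abstract via predicates (s>=7), (s mod 4 == 3):
  (0,0) <- {0, 1, 2, 4, 6}
  (0,1) <- {3}
  (1,0) <- {8, 9, 10, 13}
  (1,1) <- {7, 11}
Distinct abstract states = 4

4


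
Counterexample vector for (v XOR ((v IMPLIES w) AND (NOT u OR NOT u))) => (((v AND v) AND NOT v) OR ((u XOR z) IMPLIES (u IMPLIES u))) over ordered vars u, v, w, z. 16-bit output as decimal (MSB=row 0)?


F1 = (v XOR ((v IMPLIES w) AND (NOT u OR NOT u)))
F2 = (((v AND v) AND NOT v) OR ((u XOR z) IMPLIES (u IMPLIES u)))
Counterexample to F1=>F2 is where F1=1 and F2=0.
Evaluate each row (bits = u,v,w,z, MSB first):
  row 0 [0000]: F1=1 F2=1 -> F1&~F2 -> 0
  row 1 [0001]: F1=1 F2=1 -> F1&~F2 -> 0
  row 2 [0010]: F1=1 F2=1 -> F1&~F2 -> 0
  row 3 [0011]: F1=1 F2=1 -> F1&~F2 -> 0
  row 4 [0100]: F1=1 F2=1 -> F1&~F2 -> 0
  row 5 [0101]: F1=1 F2=1 -> F1&~F2 -> 0
  row 6 [0110]: F1=0 F2=1 -> F1&~F2 -> 0
  row 7 [0111]: F1=0 F2=1 -> F1&~F2 -> 0
  row 8 [1000]: F1=0 F2=1 -> F1&~F2 -> 0
  row 9 [1001]: F1=0 F2=1 -> F1&~F2 -> 0
  row 10 [1010]: F1=0 F2=1 -> F1&~F2 -> 0
  row 11 [1011]: F1=0 F2=1 -> F1&~F2 -> 0
  row 12 [1100]: F1=1 F2=1 -> F1&~F2 -> 0
  row 13 [1101]: F1=1 F2=1 -> F1&~F2 -> 0
  row 14 [1110]: F1=1 F2=1 -> F1&~F2 -> 0
  row 15 [1111]: F1=1 F2=1 -> F1&~F2 -> 0
Full result column, 4 rows per line (u,v fixed per line; w,z runs 00..11 left to right):
  rows 0-3 [u,v=00]: 0000  = hex 0
  rows 4-7 [u,v=01]: 0000  = hex 0
  rows 8-11 [u,v=10]: 0000  = hex 0
  rows 12-15 [u,v=11]: 0000  = hex 0
Counterexample vector (row 0 .. row 15) = 0000000000000000
Output column grouped in 4s = 0000 0000 0000 0000 = 0x0000
Convert to decimal digit by digit (value = value*16 + digit):
  0 -> 0
  0*16 + 0 = 0
  0*16 + 0 = 0
  0*16 + 0 = 0
Decimal = 0

0


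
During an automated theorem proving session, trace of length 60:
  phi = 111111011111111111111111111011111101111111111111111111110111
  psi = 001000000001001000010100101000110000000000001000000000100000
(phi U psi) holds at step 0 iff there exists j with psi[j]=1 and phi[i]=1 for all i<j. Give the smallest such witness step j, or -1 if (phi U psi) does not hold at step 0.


(phi U psi) at 0: need smallest j with psi[j]=1 and phi[i]=1 for all i in [0,j).
Scan from step 0:
  step 0: phi=1, psi=0 -> continue
  step 1: phi=1, psi=0 -> continue
  step 2: psi=1 and phi held for [0,2) -> witness found
Witness step = 2

2


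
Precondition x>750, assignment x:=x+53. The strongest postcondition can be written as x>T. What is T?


Formula: sp(P, x:=E) = exists old_x. (x = E[old_x/x]) AND P[old_x/x] (old_x is the value of x before the assignment; eliminate old_x by solving x = E[old_x/x] for old_x)
Step 1: Precondition P: x>750, i.e. old_x > 750
Step 2: Assignment gives x = old_x + 53, so old_x = x - 53
Step 3: Substitute into P: x - 53 > 750
Step 4: Simplify: x > 750+53 = 803

803


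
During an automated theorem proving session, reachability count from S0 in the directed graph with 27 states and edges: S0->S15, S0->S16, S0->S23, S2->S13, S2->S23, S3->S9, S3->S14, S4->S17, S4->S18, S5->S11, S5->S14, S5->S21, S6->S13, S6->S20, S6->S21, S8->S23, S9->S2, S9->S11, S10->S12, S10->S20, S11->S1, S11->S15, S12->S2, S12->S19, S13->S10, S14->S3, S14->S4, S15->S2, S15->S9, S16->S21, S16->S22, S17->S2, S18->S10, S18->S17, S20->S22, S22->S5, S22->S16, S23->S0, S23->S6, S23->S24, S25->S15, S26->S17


BFS from S0:
  layer 0: {S0}
  layer 1: {S15, S16, S23}
  layer 2: {S2, S6, S9, S21, S22, S24}
  layer 3: {S5, S11, S13, S20}
  layer 4: {S1, S10, S14}
  layer 5: {S3, S4, S12}
  layer 6: {S17, S18, S19}
Reachable set: {S0, S1, S2, S3, S4, S5, S6, S9, S10, S11, S12, S13, S14, S15, S16, S17, S18, S19, S20, S21, S22, S23, S24}
Count = 23

23


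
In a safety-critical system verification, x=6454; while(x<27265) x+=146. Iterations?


Step 1: x goes from 6454 toward 27265 by 146; the body runs while x<27265, so iterations = ceil((bound-start)/step)
Step 2: Distance=20811
Step 3: ceil(20811/146)=143

143


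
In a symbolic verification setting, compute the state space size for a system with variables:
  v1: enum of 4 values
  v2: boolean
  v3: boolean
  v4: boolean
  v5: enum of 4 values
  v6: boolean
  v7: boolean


State space = product of domain sizes of all variables.
Domain sizes:
  v1 (enum of 4 values): 4
  v2 (boolean): 2
  v3 (boolean): 2
  v4 (boolean): 2
  v5 (enum of 4 values): 4
  v6 (boolean): 2
  v7 (boolean): 2
Product = 4 * 2 * 2 * 2 * 4 * 2 * 2 = 512

512


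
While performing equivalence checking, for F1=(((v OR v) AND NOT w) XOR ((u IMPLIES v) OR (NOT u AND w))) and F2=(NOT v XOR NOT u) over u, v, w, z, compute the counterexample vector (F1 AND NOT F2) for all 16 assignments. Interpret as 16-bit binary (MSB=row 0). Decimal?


F1 = (((v OR v) AND NOT w) XOR ((u IMPLIES v) OR (NOT u AND w)))
F2 = (NOT v XOR NOT u)
Counterexample to F1=>F2 is where F1=1 and F2=0.
Evaluate each row (bits = u,v,w,z, MSB first):
  row 0 [0000]: F1=1 F2=0 -> F1&~F2 -> 1
  row 1 [0001]: F1=1 F2=0 -> F1&~F2 -> 1
  row 2 [0010]: F1=1 F2=0 -> F1&~F2 -> 1
  row 3 [0011]: F1=1 F2=0 -> F1&~F2 -> 1
  row 4 [0100]: F1=0 F2=1 -> F1&~F2 -> 0
  row 5 [0101]: F1=0 F2=1 -> F1&~F2 -> 0
  row 6 [0110]: F1=1 F2=1 -> F1&~F2 -> 0
  row 7 [0111]: F1=1 F2=1 -> F1&~F2 -> 0
  row 8 [1000]: F1=0 F2=1 -> F1&~F2 -> 0
  row 9 [1001]: F1=0 F2=1 -> F1&~F2 -> 0
  row 10 [1010]: F1=0 F2=1 -> F1&~F2 -> 0
  row 11 [1011]: F1=0 F2=1 -> F1&~F2 -> 0
  row 12 [1100]: F1=0 F2=0 -> F1&~F2 -> 0
  row 13 [1101]: F1=0 F2=0 -> F1&~F2 -> 0
  row 14 [1110]: F1=1 F2=0 -> F1&~F2 -> 1
  row 15 [1111]: F1=1 F2=0 -> F1&~F2 -> 1
Full result column, 4 rows per line (u,v fixed per line; w,z runs 00..11 left to right):
  rows 0-3 [u,v=00]: 1111  = hex F
  rows 4-7 [u,v=01]: 0000  = hex 0
  rows 8-11 [u,v=10]: 0000  = hex 0
  rows 12-15 [u,v=11]: 0011  = hex 3
Counterexample vector (row 0 .. row 15) = 1111000000000011
Output column grouped in 4s = 1111 0000 0000 0011 = 0xF003
Convert to decimal digit by digit (value = value*16 + digit):
  F -> 15
  15*16 + 0 = 240
  240*16 + 0 = 3840
  3840*16 + 3 = 61443
Decimal = 61443

61443


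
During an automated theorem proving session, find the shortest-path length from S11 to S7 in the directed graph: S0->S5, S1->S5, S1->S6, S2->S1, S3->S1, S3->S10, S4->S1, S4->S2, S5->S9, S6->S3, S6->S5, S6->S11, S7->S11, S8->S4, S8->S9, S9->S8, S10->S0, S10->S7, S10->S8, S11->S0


BFS layer-by-layer from S11:
  dist 0: {S11}
  dist 1: {S0}
  dist 2: {S5}
  dist 3: {S9}
  dist 4: {S8}
  dist 5: {S4}
  dist 6: {S1, S2}
  dist 7: {S6}
  dist 8: {S3}
  dist 9: {S10}
  dist 10: {S7}
  -> S7 reached at distance 10
Shortest path length = 10

10


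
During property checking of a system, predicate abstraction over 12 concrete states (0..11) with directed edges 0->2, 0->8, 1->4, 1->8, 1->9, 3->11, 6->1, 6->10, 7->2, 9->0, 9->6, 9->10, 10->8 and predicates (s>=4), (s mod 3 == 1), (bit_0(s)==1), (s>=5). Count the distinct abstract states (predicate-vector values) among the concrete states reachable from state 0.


BFS from 0:
Concrete reachable: {0, 2, 8}
Abstract via predicates (s>=4), (s mod 3 == 1), (bit_0(s)==1), (s>=5):
  (0,0,0,0) <- {0, 2}
  (1,0,0,1) <- {8}
Distinct abstract states = 2

2


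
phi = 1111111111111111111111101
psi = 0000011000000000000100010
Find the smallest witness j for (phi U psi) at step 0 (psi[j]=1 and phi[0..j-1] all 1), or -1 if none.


(phi U psi) at 0: need smallest j with psi[j]=1 and phi[i]=1 for all i in [0,j).
Scan from step 0:
  step 0: phi=1, psi=0 -> continue
  step 1: phi=1, psi=0 -> continue
  step 2: phi=1, psi=0 -> continue
  step 3: phi=1, psi=0 -> continue
  step 5: psi=1 and phi held for [0,5) -> witness found
Witness step = 5

5


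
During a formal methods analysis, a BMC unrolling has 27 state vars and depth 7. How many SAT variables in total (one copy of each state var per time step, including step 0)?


BMC unrolls to depth k, creating one copy of each state var for steps 0..k.
Step count = 7 + 1 = 8 (steps 0 through 7)
Vars per step = 27
Total = 27 * 8 = 216

216


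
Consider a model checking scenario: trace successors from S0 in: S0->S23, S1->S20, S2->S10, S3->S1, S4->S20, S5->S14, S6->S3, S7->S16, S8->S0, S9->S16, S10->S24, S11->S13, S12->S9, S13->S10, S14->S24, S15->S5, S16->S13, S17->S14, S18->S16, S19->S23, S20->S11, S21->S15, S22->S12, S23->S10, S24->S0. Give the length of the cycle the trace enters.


Trace from S0 until a state repeats:
  S0 -> S23 -> S10 -> S24 -> S0
S0 first seen at step 0, revisited at step 4.
Cycle length = 4 - 0 = 4

4


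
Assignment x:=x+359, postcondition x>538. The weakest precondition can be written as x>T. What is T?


Formula: wp(x:=E, P) = P[E/x] (substitute E for x in postcondition)
Step 1: Postcondition: x>538
Step 2: Substitute x+359 for x: x+359>538
Step 3: Solve for x: x > 538-359 = 179

179


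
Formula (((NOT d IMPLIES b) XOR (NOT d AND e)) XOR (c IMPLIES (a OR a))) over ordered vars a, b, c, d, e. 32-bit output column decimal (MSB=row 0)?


Formula: (((NOT d IMPLIES b) XOR (NOT d AND e)) XOR (c IMPLIES (a OR a))) over a, b, c, d, e (32 rows)
Evaluate each row (bits = a,b,c,d,e, MSB first):
  row 0 [00000]: (((NOT 0 IMPLIES 0) XOR (NOT 0 AND 0)) XOR (0 IMPLIES (0 OR 0))) -> 1
  row 1 [00001]: (((NOT 0 IMPLIES 0) XOR (NOT 0 AND 1)) XOR (0 IMPLIES (0 OR 0))) -> 0
  row 2 [00010]: (((NOT 1 IMPLIES 0) XOR (NOT 1 AND 0)) XOR (0 IMPLIES (0 OR 0))) -> 0
  row 3 [00011]: (((NOT 1 IMPLIES 0) XOR (NOT 1 AND 1)) XOR (0 IMPLIES (0 OR 0))) -> 0
  row 4 [00100]: (((NOT 0 IMPLIES 0) XOR (NOT 0 AND 0)) XOR (1 IMPLIES (0 OR 0))) -> 0
  row 5 [00101]: (((NOT 0 IMPLIES 0) XOR (NOT 0 AND 1)) XOR (1 IMPLIES (0 OR 0))) -> 1
  row 6 [00110]: (((NOT 1 IMPLIES 0) XOR (NOT 1 AND 0)) XOR (1 IMPLIES (0 OR 0))) -> 1
  row 7 [00111]: (((NOT 1 IMPLIES 0) XOR (NOT 1 AND 1)) XOR (1 IMPLIES (0 OR 0))) -> 1
  row 8 [01000]: (((NOT 0 IMPLIES 1) XOR (NOT 0 AND 0)) XOR (0 IMPLIES (0 OR 0))) -> 0
  row 9 [01001]: (((NOT 0 IMPLIES 1) XOR (NOT 0 AND 1)) XOR (0 IMPLIES (0 OR 0))) -> 1
  row 10 [01010]: (((NOT 1 IMPLIES 1) XOR (NOT 1 AND 0)) XOR (0 IMPLIES (0 OR 0))) -> 0
  row 11 [01011]: (((NOT 1 IMPLIES 1) XOR (NOT 1 AND 1)) XOR (0 IMPLIES (0 OR 0))) -> 0
  row 12 [01100]: (((NOT 0 IMPLIES 1) XOR (NOT 0 AND 0)) XOR (1 IMPLIES (0 OR 0))) -> 1
  row 13 [01101]: (((NOT 0 IMPLIES 1) XOR (NOT 0 AND 1)) XOR (1 IMPLIES (0 OR 0))) -> 0
  row 14 [01110]: (((NOT 1 IMPLIES 1) XOR (NOT 1 AND 0)) XOR (1 IMPLIES (0 OR 0))) -> 1
  row 15 [01111]: (((NOT 1 IMPLIES 1) XOR (NOT 1 AND 1)) XOR (1 IMPLIES (0 OR 0))) -> 1
  row 16 [10000]: (((NOT 0 IMPLIES 0) XOR (NOT 0 AND 0)) XOR (0 IMPLIES (1 OR 1))) -> 1
  row 17 [10001]: (((NOT 0 IMPLIES 0) XOR (NOT 0 AND 1)) XOR (0 IMPLIES (1 OR 1))) -> 0
  row 18 [10010]: (((NOT 1 IMPLIES 0) XOR (NOT 1 AND 0)) XOR (0 IMPLIES (1 OR 1))) -> 0
  row 19 [10011]: (((NOT 1 IMPLIES 0) XOR (NOT 1 AND 1)) XOR (0 IMPLIES (1 OR 1))) -> 0
  row 20 [10100]: (((NOT 0 IMPLIES 0) XOR (NOT 0 AND 0)) XOR (1 IMPLIES (1 OR 1))) -> 1
  row 21 [10101]: (((NOT 0 IMPLIES 0) XOR (NOT 0 AND 1)) XOR (1 IMPLIES (1 OR 1))) -> 0
  row 22 [10110]: (((NOT 1 IMPLIES 0) XOR (NOT 1 AND 0)) XOR (1 IMPLIES (1 OR 1))) -> 0
  row 23 [10111]: (((NOT 1 IMPLIES 0) XOR (NOT 1 AND 1)) XOR (1 IMPLIES (1 OR 1))) -> 0
  row 24 [11000]: (((NOT 0 IMPLIES 1) XOR (NOT 0 AND 0)) XOR (0 IMPLIES (1 OR 1))) -> 0
  row 25 [11001]: (((NOT 0 IMPLIES 1) XOR (NOT 0 AND 1)) XOR (0 IMPLIES (1 OR 1))) -> 1
  row 26 [11010]: (((NOT 1 IMPLIES 1) XOR (NOT 1 AND 0)) XOR (0 IMPLIES (1 OR 1))) -> 0
  row 27 [11011]: (((NOT 1 IMPLIES 1) XOR (NOT 1 AND 1)) XOR (0 IMPLIES (1 OR 1))) -> 0
  row 28 [11100]: (((NOT 0 IMPLIES 1) XOR (NOT 0 AND 0)) XOR (1 IMPLIES (1 OR 1))) -> 0
  row 29 [11101]: (((NOT 0 IMPLIES 1) XOR (NOT 0 AND 1)) XOR (1 IMPLIES (1 OR 1))) -> 1
  row 30 [11110]: (((NOT 1 IMPLIES 1) XOR (NOT 1 AND 0)) XOR (1 IMPLIES (1 OR 1))) -> 0
  row 31 [11111]: (((NOT 1 IMPLIES 1) XOR (NOT 1 AND 1)) XOR (1 IMPLIES (1 OR 1))) -> 0
Full result column, 4 rows per line (a,b,c fixed per line; d,e runs 00..11 left to right):
  rows 0-3 [a,b,c=000]: 1000  = hex 8
  rows 4-7 [a,b,c=001]: 0111  = hex 7
  rows 8-11 [a,b,c=010]: 0100  = hex 4
  rows 12-15 [a,b,c=011]: 1011  = hex B
  rows 16-19 [a,b,c=100]: 1000  = hex 8
  rows 20-23 [a,b,c=101]: 1000  = hex 8
  rows 24-27 [a,b,c=110]: 0100  = hex 4
  rows 28-31 [a,b,c=111]: 0100  = hex 4
Output column (row 0 .. row 31) = 10000111010010111000100001000100
Output column grouped in 4s = 1000 0111 0100 1011 1000 1000 0100 0100 = 0x874B8844
Convert to decimal digit by digit (value = value*16 + digit):
  8 -> 8
  8*16 + 7 = 135
  135*16 + 4 = 2164
  2164*16 + 11 (B) = 34635
  34635*16 + 8 = 554168
  554168*16 + 8 = 8866696
  8866696*16 + 4 = 141867140
  141867140*16 + 4 = 2269874244
Decimal = 2269874244

2269874244
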